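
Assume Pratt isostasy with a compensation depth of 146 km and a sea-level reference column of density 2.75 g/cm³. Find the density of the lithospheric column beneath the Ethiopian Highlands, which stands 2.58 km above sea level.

Pratt balance: ρ_ref D = ρ (D + h).
ρ = ρ_ref D/(D + h) = 2.75 × 146 km/(146 km + 2.58 km) = 2.7 g/cm³.

2.7 g/cm³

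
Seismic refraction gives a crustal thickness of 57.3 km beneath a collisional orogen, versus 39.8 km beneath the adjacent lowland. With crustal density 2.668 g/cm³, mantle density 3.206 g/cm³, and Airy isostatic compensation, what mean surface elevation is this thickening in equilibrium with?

Excess crust Δ = 57.3 km − 39.8 km = 17.5 km, split between elevation h and root r with h + r = Δ.
Airy balance ρ_c h = (ρ_m − ρ_c) r gives r = h ρ_c/(ρ_m − ρ_c), so h (1 + ρ_c/(ρ_m − ρ_c)) = Δ, i.e. h = Δ (ρ_m − ρ_c)/ρ_m.
h = 17.5 km × 0.538/3.206 = 2.94 km.

2.94 km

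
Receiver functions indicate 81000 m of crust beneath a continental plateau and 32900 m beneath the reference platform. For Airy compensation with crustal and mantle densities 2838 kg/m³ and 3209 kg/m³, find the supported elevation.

5560 m

Excess crust Δ = 81000 m − 32900 m = 48100 m, split between elevation h and root r with h + r = Δ.
Airy balance ρ_c h = (ρ_m − ρ_c) r gives r = h ρ_c/(ρ_m − ρ_c), so h (1 + ρ_c/(ρ_m − ρ_c)) = Δ, i.e. h = Δ (ρ_m − ρ_c)/ρ_m.
h = 48100 m × 371/3209 = 5560 m.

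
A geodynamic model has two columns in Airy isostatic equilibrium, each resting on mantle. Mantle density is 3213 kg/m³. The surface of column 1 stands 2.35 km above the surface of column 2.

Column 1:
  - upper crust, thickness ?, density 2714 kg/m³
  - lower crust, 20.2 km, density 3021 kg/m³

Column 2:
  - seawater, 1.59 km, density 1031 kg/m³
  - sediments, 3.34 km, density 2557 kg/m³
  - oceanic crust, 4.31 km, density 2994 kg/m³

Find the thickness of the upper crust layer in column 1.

Take the compensation level at the base of the deeper column (depth z_c below the surface of column 1) and equate Σ ρ_i t_i down to z_c; mantle fills any gap and the z_c terms cancel.
Column 1: x×2714 + 20.2×3021 + (z_c − 20.2 − x)×3213
Column 2: 2.35×0 + 1.59×1031 + 3.34×2557 + 4.31×2994 + (z_c − 2.35 − 9.24)×3213
The z_c×3213 term appears on both sides and cancels. Collect the known terms of each column as K = Σ(ρt)_known − 3213 × (depth of known layers): K_1 = 61024.2 − 3213×20.2 = −3878.4; K_2 = 23083.81 − 3213×(2.35 + 9.24) = −14154.86.
Balance: K_1 − x×(3213 − 2714) = K_2, so x = (K_1 − K_2)/(3213 − 2714) = 10276.5/499 = 20.6 km.

20.6 km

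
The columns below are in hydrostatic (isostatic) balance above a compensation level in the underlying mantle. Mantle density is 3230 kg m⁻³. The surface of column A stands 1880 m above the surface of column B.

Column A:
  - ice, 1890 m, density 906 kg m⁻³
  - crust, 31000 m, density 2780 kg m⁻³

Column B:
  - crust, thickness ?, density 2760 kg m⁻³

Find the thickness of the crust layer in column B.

Take the compensation level at the base of the deeper column (depth z_c below the surface of column A) and equate Σ ρ_i t_i down to z_c; mantle fills any gap and the z_c terms cancel.
Column A: 1890×906 + 31000×2780 + (z_c − 32890)×3230
Column B: 1880×0 + x×2760 + (z_c − 1880 − 0 − x)×3230
The z_c×3230 term appears on both sides and cancels. Collect the known terms of each column as K = Σ(ρt)_known − 3230 × (depth of known layers): K_A = 87892340 − 3230×32890 = −18342360; K_B = 0 − 3230×(1880 + 0) = −6072400.
Balance: K_A = K_B − x×(3230 − 2760), so x = (K_B − K_A)/(3230 − 2760) = 12270000/470 = 26100 m.

26100 m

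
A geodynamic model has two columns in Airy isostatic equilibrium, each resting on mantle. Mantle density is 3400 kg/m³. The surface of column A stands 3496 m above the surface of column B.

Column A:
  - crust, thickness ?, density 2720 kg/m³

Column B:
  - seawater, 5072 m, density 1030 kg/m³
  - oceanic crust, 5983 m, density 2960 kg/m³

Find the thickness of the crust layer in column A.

39000 m

Take the compensation level at the base of the deeper column (depth z_c below the surface of column A) and equate Σ ρ_i t_i down to z_c; mantle fills any gap and the z_c terms cancel.
Column A: x×2720 + (z_c − 0 − x)×3400
Column B: 3496×0 + 5072×1030 + 5983×2960 + (z_c − 3496 − 11055)×3400
The z_c×3400 term appears on both sides and cancels. Collect the known terms of each column as K = Σ(ρt)_known − 3400 × (depth of known layers): K_A = 0 − 3400×0 = 0; K_B = 22933840 − 3400×(3496 + 11055) = −26539560.
Balance: K_A − x×(3400 − 2720) = K_B, so x = (K_A − K_B)/(3400 − 2720) = 26539600/680 = 39000 m.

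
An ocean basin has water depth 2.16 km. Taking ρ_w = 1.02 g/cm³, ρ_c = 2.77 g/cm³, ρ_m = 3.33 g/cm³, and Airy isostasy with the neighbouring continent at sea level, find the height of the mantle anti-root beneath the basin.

6.75 km

Equating mass per unit area of the two columns: replacing crust with seawater at the top is compensated by replacing crust with mantle at the base: d (ρ_c − ρ_w) = a (ρ_m − ρ_c).
a = d (ρ_c − ρ_w)/(ρ_m − ρ_c) = 2.16 km × 1.75/0.56 = 6.75 km.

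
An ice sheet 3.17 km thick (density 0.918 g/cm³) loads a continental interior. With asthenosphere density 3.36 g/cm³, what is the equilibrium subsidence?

Equating mass per unit area of the two columns: the ice load ρ_ice t is balanced by mantle displaced below, ρ_m s.
s = t ρ_ice / ρ_m = 3.17 km × 0.918/3.36 = 0.866 km.

0.866 km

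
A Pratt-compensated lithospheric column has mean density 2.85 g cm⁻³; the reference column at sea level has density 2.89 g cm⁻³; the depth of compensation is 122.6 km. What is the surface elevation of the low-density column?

ρ_ref D = ρ (D + h) → h = D (ρ_ref − ρ)/ρ.
h = 122.6 km × (2.89 − 2.85)/2.85 = 1.72 km.

1.72 km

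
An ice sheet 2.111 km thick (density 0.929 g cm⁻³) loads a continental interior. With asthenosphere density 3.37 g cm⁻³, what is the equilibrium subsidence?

Isostatic balance requires: the ice load ρ_ice t is balanced by mantle displaced below, ρ_m s.
s = t ρ_ice / ρ_m = 2.111 km × 0.929/3.37 = 0.582 km.

0.582 km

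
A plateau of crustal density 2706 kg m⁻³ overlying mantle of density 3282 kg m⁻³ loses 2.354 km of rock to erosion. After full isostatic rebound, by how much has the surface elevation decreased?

Rebound u = e ρ_c/ρ_m = 2.354 km × 2706/3282 = 1.941 km.
Net surface drop = e − u = 2.354 km − 1.941 km = e (ρ_m − ρ_c)/ρ_m = 0.413 km.

0.413 km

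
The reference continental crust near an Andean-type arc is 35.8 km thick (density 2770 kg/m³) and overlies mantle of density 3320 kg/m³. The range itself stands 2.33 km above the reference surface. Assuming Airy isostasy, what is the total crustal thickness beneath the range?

Root depth r = h ρ_c / (ρ_m − ρ_c) = 2.33 km × 2770 / 550 = 11.73 km.
Total thickness = T + h + r = 35.8 km + 2.33 km + 11.73 km = 49.9 km.

49.9 km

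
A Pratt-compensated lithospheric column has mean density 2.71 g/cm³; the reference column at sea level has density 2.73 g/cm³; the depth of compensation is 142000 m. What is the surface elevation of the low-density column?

ρ_ref D = ρ (D + h) → h = D (ρ_ref − ρ)/ρ.
h = 142000 m × (2.73 − 2.71)/2.71 = 1050 m.

1050 m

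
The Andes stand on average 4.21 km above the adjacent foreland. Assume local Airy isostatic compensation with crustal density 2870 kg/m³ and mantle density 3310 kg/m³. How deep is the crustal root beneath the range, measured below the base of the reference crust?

27.5 km

Balancing pressure at the compensation depth: the weight of the topography is balanced by the buoyancy of the root, ρ_c h = (ρ_m − ρ_c) r.
r = h · ρ_c / (ρ_m − ρ_c) = 4.21 km × 2870 / (3310 − 2870) = 27.5 km.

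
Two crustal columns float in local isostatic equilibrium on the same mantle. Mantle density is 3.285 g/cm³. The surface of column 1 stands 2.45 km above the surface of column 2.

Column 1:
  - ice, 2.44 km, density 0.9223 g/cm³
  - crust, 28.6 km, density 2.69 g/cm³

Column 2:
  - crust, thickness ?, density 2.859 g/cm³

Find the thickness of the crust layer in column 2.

Take the compensation level at the base of the deeper column (depth z_c below the surface of column 1) and equate Σ ρ_i t_i down to z_c; mantle fills any gap and the z_c terms cancel.
Column 1: 2.44×0.9223 + 28.6×2.69 + (z_c − 31.04)×3.285
Column 2: 2.45×0 + x×2.859 + (z_c − 2.45 − 0 − x)×3.285
The z_c×3.285 term appears on both sides and cancels. Collect the known terms of each column as K = Σ(ρt)_known − 3.285 × (depth of known layers): K_1 = 79.184412 − 3.285×31.04 = −22.781988; K_2 = 0 − 3.285×(2.45 + 0) = −8.04825.
Balance: K_1 = K_2 − x×(3.285 − 2.859), so x = (K_2 − K_1)/(3.285 − 2.859) = 14.7337/0.426 = 34.6 km.

34.6 km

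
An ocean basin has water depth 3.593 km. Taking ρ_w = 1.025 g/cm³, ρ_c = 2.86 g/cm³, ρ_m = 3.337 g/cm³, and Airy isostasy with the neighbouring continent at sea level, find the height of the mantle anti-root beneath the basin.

By Archimedes' principle applied to the lithosphere: replacing crust with seawater at the top is compensated by replacing crust with mantle at the base: d (ρ_c − ρ_w) = a (ρ_m − ρ_c).
a = d (ρ_c − ρ_w)/(ρ_m − ρ_c) = 3.593 km × 1.835/0.477 = 13.8 km.

13.8 km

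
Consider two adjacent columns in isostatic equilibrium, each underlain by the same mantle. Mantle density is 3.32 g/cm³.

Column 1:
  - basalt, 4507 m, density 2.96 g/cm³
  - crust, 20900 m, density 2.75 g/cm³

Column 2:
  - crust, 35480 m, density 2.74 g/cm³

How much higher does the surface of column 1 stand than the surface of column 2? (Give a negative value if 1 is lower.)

−2120 m

For any compensation level in the mantle, the mantle terms cancel and isostasy reduces to e = (Σt_1 − Σt_2) − (Σ(ρt)_1 − Σ(ρt)_2) / ρ_m.
Σt_1 = 25407 m; Σt_2 = 35480 m; Σ(ρt)_1 = 70815.72; Σ(ρt)_2 = 97215.2 (in m·g/cm³).
e = (25407 − 35480) − (70815.72 − 97215.2) / 3.32 = −2120 m.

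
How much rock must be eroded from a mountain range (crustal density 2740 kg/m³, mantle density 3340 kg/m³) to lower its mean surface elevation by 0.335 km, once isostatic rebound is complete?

Net drop Δ = e − u = e − e ρ_c/ρ_m = e (ρ_m − ρ_c)/ρ_m.
e = Δ ρ_m/(ρ_m − ρ_c) = 0.335 km × 3340/600 = 1.86 km.

1.86 km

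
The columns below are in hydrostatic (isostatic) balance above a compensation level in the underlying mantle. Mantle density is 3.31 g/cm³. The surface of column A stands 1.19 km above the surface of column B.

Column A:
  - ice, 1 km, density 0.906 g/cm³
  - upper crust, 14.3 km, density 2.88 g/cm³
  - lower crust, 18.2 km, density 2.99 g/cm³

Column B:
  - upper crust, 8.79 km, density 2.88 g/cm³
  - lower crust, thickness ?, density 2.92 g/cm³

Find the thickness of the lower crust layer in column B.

17.1 km

Take the compensation level at the base of the deeper column (depth z_c below the surface of column A) and equate Σ ρ_i t_i down to z_c; mantle fills any gap and the z_c terms cancel.
Column A: 1×0.906 + 14.3×2.88 + 18.2×2.99 + (z_c − 33.5)×3.31
Column B: 1.19×0 + 8.79×2.88 + x×2.92 + (z_c − 1.19 − 8.79 − x)×3.31
The z_c×3.31 term appears on both sides and cancels. Collect the known terms of each column as K = Σ(ρt)_known − 3.31 × (depth of known layers): K_A = 96.508 − 3.31×33.5 = −14.377; K_B = 25.3152 − 3.31×(1.19 + 8.79) = −7.7186.
Balance: K_A = K_B − x×(3.31 − 2.92), so x = (K_B − K_A)/(3.31 − 2.92) = 6.6584/0.39 = 17.1 km.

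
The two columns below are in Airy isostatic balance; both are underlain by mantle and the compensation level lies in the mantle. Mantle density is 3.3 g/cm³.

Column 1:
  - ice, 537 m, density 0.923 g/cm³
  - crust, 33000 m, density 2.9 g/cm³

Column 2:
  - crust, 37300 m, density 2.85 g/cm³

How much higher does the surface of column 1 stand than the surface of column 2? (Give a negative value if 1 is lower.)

For any compensation level in the mantle, the mantle terms cancel and isostasy reduces to e = (Σt_1 − Σt_2) − (Σ(ρt)_1 − Σ(ρt)_2) / ρ_m.
Σt_1 = 33537 m; Σt_2 = 37300 m; Σ(ρt)_1 = 96195.651; Σ(ρt)_2 = 106305 (in m·g/cm³).
e = (33537 − 37300) − (96195.651 − 106305) / 3.3 = −700 m.

−700 m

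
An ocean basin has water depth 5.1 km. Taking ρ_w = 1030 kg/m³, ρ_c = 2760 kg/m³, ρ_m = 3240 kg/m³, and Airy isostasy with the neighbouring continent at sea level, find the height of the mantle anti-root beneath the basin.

Balancing pressure at the compensation depth: replacing crust with seawater at the top is compensated by replacing crust with mantle at the base: d (ρ_c − ρ_w) = a (ρ_m − ρ_c).
a = d (ρ_c − ρ_w)/(ρ_m − ρ_c) = 5.1 km × 1730/480 = 18.4 km.

18.4 km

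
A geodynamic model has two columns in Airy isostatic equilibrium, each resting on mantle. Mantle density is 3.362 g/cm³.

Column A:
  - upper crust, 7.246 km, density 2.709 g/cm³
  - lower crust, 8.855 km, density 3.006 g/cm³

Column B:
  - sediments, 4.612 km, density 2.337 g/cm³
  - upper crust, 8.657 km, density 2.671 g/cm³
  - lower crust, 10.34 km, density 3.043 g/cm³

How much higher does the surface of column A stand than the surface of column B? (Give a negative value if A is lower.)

−1.82 km

For any compensation level in the mantle, the mantle terms cancel and isostasy reduces to e = (Σt_A − Σt_B) − (Σ(ρt)_A − Σ(ρt)_B) / ρ_m.
Σt_A = 16.101 km; Σt_B = 23.609 km; Σ(ρt)_A = 46.247544; Σ(ρt)_B = 65.365711 (in km·g/cm³).
e = (16.101 − 23.609) − (46.247544 − 65.365711) / 3.362 = −1.82 km.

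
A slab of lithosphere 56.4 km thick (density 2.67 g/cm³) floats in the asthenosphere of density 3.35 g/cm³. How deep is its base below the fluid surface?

Draft d = t ρ_obj/ρ_fluid = 56.4 km × 2.67/3.35 = 45 km.

45 km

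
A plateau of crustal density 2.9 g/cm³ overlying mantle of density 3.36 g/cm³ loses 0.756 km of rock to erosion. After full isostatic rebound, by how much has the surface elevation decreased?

0.103 km

Rebound u = e ρ_c/ρ_m = 0.756 km × 2.9/3.36 = 0.6525 km.
Net surface drop = e − u = 0.756 km − 0.6525 km = e (ρ_m − ρ_c)/ρ_m = 0.103 km.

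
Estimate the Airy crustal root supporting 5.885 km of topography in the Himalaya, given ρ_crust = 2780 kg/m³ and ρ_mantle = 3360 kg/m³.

In Airy isostatic equilibrium: the weight of the topography is balanced by the buoyancy of the root, ρ_c h = (ρ_m − ρ_c) r.
r = h · ρ_c / (ρ_m − ρ_c) = 5.885 km × 2780 / (3360 − 2780) = 28.2 km.

28.2 km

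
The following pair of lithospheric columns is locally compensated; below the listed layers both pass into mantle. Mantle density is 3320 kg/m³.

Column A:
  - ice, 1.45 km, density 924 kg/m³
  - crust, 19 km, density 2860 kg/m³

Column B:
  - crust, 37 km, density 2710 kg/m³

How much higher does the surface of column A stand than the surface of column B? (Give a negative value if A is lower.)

For any compensation level in the mantle, the mantle terms cancel and isostasy reduces to e = (Σt_A − Σt_B) − (Σ(ρt)_A − Σ(ρt)_B) / ρ_m.
Σt_A = 20.45 km; Σt_B = 37 km; Σ(ρt)_A = 55679.8; Σ(ρt)_B = 100270 (in km·kg/m³).
e = (20.45 − 37) − (55679.8 − 100270) / 3320 = −3.12 km.

−3.12 km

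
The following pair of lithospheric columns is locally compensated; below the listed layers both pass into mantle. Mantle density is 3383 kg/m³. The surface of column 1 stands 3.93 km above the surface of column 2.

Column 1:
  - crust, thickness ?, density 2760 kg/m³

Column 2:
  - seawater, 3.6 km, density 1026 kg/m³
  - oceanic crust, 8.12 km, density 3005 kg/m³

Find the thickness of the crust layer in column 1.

39.9 km

Take the compensation level at the base of the deeper column (depth z_c below the surface of column 1) and equate Σ ρ_i t_i down to z_c; mantle fills any gap and the z_c terms cancel.
Column 1: x×2760 + (z_c − 0 − x)×3383
Column 2: 3.93×0 + 3.6×1026 + 8.12×3005 + (z_c − 3.93 − 11.72)×3383
The z_c×3383 term appears on both sides and cancels. Collect the known terms of each column as K = Σ(ρt)_known − 3383 × (depth of known layers): K_1 = 0 − 3383×0 = 0; K_2 = 28094.2 − 3383×(3.93 + 11.72) = −24849.75.
Balance: K_1 − x×(3383 − 2760) = K_2, so x = (K_1 − K_2)/(3383 − 2760) = 24849.8/623 = 39.9 km.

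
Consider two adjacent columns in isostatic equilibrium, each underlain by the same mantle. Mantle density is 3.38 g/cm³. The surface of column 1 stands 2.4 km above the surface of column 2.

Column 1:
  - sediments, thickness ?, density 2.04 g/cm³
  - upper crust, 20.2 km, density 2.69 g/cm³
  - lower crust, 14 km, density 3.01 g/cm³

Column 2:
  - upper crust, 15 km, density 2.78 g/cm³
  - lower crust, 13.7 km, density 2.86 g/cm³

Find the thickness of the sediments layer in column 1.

3.82 km

Take the compensation level at the base of the deeper column (depth z_c below the surface of column 1) and equate Σ ρ_i t_i down to z_c; mantle fills any gap and the z_c terms cancel.
Column 1: x×2.04 + 20.2×2.69 + 14×3.01 + (z_c − 34.2 − x)×3.38
Column 2: 2.4×0 + 15×2.78 + 13.7×2.86 + (z_c − 2.4 − 28.7)×3.38
The z_c×3.38 term appears on both sides and cancels. Collect the known terms of each column as K = Σ(ρt)_known − 3.38 × (depth of known layers): K_1 = 96.478 − 3.38×34.2 = −19.118; K_2 = 80.882 − 3.38×(2.4 + 28.7) = −24.236.
Balance: K_1 − x×(3.38 − 2.04) = K_2, so x = (K_1 − K_2)/(3.38 − 2.04) = 5.118/1.34 = 3.82 km.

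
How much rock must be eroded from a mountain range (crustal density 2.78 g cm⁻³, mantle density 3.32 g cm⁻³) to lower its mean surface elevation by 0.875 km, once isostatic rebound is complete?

5.38 km

Net drop Δ = e − u = e − e ρ_c/ρ_m = e (ρ_m − ρ_c)/ρ_m.
e = Δ ρ_m/(ρ_m − ρ_c) = 0.875 km × 3.32/0.54 = 5.38 km.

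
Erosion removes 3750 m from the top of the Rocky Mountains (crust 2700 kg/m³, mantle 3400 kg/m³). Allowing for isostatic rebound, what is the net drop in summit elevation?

Rebound u = e ρ_c/ρ_m = 3750 m × 2700/3400 = 2978 m.
Net surface drop = e − u = 3750 m − 2978 m = e (ρ_m − ρ_c)/ρ_m = 772 m.

772 m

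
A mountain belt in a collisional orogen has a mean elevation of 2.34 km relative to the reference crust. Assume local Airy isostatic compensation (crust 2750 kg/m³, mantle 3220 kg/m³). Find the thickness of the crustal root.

13.7 km

By Archimedes' principle applied to the lithosphere: the weight of the topography is balanced by the buoyancy of the root, ρ_c h = (ρ_m − ρ_c) r.
r = h · ρ_c / (ρ_m − ρ_c) = 2.34 km × 2750 / (3220 − 2750) = 13.7 km.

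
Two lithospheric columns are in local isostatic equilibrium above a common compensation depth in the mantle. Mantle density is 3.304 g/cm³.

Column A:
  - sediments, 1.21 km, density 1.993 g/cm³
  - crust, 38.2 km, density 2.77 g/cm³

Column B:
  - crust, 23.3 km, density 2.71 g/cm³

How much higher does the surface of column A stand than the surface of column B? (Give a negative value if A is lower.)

For any compensation level in the mantle, the mantle terms cancel and isostasy reduces to e = (Σt_A − Σt_B) − (Σ(ρt)_A − Σ(ρt)_B) / ρ_m.
Σt_A = 39.41 km; Σt_B = 23.3 km; Σ(ρt)_A = 108.22553; Σ(ρt)_B = 63.143 (in km·g/cm³).
e = (39.41 − 23.3) − (108.22553 − 63.143) / 3.304 = 2.47 km.

2.47 km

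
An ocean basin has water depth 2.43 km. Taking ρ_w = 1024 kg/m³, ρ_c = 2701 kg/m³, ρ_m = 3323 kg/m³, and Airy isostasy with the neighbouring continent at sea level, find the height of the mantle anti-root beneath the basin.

Isostatic balance requires: replacing crust with seawater at the top is compensated by replacing crust with mantle at the base: d (ρ_c − ρ_w) = a (ρ_m − ρ_c).
a = d (ρ_c − ρ_w)/(ρ_m − ρ_c) = 2.43 km × 1677/622 = 6.55 km.

6.55 km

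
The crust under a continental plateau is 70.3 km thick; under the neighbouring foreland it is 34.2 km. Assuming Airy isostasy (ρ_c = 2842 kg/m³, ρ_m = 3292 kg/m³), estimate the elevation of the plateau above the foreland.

Excess crust Δ = 70.3 km − 34.2 km = 36.1 km, split between elevation h and root r with h + r = Δ.
Airy balance ρ_c h = (ρ_m − ρ_c) r gives r = h ρ_c/(ρ_m − ρ_c), so h (1 + ρ_c/(ρ_m − ρ_c)) = Δ, i.e. h = Δ (ρ_m − ρ_c)/ρ_m.
h = 36.1 km × 450/3292 = 4.93 km.

4.93 km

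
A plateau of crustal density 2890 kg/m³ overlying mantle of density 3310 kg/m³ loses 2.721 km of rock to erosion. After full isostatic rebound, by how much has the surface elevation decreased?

Rebound u = e ρ_c/ρ_m = 2.721 km × 2890/3310 = 2.376 km.
Net surface drop = e − u = 2.721 km − 2.376 km = e (ρ_m − ρ_c)/ρ_m = 0.345 km.

0.345 km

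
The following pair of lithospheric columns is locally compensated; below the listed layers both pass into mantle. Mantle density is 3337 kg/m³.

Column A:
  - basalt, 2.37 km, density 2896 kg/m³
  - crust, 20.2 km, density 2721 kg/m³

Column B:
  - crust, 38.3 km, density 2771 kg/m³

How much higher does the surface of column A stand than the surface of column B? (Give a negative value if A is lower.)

For any compensation level in the mantle, the mantle terms cancel and isostasy reduces to e = (Σt_A − Σt_B) − (Σ(ρt)_A − Σ(ρt)_B) / ρ_m.
Σt_A = 22.57 km; Σt_B = 38.3 km; Σ(ρt)_A = 61827.72; Σ(ρt)_B = 106129.3 (in km·kg/m³).
e = (22.57 − 38.3) − (61827.72 − 106129.3) / 3337 = −2.45 km.

−2.45 km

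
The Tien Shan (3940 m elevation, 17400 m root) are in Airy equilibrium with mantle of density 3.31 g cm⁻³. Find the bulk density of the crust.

2.7 g cm⁻³

ρ_c h = (ρ_m − ρ_c) r → ρ_c (h + r) = ρ_m r → ρ_c = ρ_m r / (h + r).
ρ_c = 3.31 × 17400 m / (3940 m + 17400 m) = 2.7 g cm⁻³.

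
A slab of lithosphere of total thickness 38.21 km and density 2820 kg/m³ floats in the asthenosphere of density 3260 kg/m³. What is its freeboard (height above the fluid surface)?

5.16 km

Floating equilibrium: submerged depth d = t ρ_obj/ρ_fluid = 38.21 km × 2820/3260 = 33.05 km.
Freeboard = t − d = 38.21 km − 33.05 km = 5.16 km.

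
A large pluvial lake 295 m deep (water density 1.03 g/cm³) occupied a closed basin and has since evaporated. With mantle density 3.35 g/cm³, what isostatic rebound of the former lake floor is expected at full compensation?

u = d ρ_w/ρ_m = 295 m × 1.03/3.35 = 90.7 m.

90.7 m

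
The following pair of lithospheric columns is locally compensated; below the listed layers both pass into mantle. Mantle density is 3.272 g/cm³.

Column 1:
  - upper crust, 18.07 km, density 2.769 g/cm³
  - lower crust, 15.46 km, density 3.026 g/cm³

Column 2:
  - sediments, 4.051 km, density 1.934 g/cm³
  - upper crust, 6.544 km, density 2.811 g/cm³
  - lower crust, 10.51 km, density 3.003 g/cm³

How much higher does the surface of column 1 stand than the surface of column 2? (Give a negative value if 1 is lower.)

For any compensation level in the mantle, the mantle terms cancel and isostasy reduces to e = (Σt_1 − Σt_2) − (Σ(ρt)_1 − Σ(ρt)_2) / ρ_m.
Σt_1 = 33.53 km; Σt_2 = 21.105 km; Σ(ρt)_1 = 96.81779; Σ(ρt)_2 = 57.791348 (in km·g/cm³).
e = (33.53 − 21.105) − (96.81779 − 57.791348) / 3.272 = 0.498 km.

0.498 km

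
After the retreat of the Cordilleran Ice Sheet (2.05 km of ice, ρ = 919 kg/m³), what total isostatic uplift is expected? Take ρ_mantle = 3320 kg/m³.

Removing the load lets mantle flow back in; uplift u satisfies ρ_ice t = ρ_m u.
u = t ρ_ice/ρ_m = 2.05 km × 919/3320 = 0.567 km.

0.567 km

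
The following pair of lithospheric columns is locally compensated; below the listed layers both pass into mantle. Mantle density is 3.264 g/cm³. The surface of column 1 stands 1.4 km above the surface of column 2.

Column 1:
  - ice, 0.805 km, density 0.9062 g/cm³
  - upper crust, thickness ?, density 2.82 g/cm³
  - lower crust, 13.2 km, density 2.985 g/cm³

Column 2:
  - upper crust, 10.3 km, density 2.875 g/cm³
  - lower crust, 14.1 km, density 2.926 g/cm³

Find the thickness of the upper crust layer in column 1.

17.5 km

Take the compensation level at the base of the deeper column (depth z_c below the surface of column 1) and equate Σ ρ_i t_i down to z_c; mantle fills any gap and the z_c terms cancel.
Column 1: 0.805×0.9062 + x×2.82 + 13.2×2.985 + (z_c − 14.005 − x)×3.264
Column 2: 1.4×0 + 10.3×2.875 + 14.1×2.926 + (z_c − 1.4 − 24.4)×3.264
The z_c×3.264 term appears on both sides and cancels. Collect the known terms of each column as K = Σ(ρt)_known − 3.264 × (depth of known layers): K_1 = 40.131491 − 3.264×14.005 = −5.580829; K_2 = 70.8691 − 3.264×(1.4 + 24.4) = −13.3421.
Balance: K_1 − x×(3.264 − 2.82) = K_2, so x = (K_1 − K_2)/(3.264 − 2.82) = 7.76127/0.444 = 17.5 km.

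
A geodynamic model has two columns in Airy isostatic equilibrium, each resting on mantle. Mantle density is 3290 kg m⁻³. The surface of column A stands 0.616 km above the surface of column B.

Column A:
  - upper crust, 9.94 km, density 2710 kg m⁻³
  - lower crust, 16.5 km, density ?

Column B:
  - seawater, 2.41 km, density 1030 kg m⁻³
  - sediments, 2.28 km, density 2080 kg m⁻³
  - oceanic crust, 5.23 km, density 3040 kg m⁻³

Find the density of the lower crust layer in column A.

2940 kg m⁻³

Take the compensation level at the base of the deeper column (depth z_c below the surface of column A) and equate Σ ρ_i t_i down to z_c; mantle fills any gap and the z_c terms cancel.
Column A: 9.94×2710 + 16.5×ρ + (z_c − 26.44)×3290
Column B: 0.616×0 + 2.41×1030 + 2.28×2080 + 5.23×3040 + (z_c − 0.616 − 9.92)×3290
The z_c×3290 term appears on both sides and cancels. Collect the known terms of each column as K = Σ(ρt)_known − 3290 × (depth of known layers): K_A = 26937.4 − 3290×26.44 = −60050.2; K_B = 23123.9 − 3290×(0.616 + 9.92) = −11539.54.
Balance: K_A + 16.5×ρ = K_B, so ρ = (K_B − K_A)/16.5 = 48510.7/16.5 = 2940 kg m⁻³.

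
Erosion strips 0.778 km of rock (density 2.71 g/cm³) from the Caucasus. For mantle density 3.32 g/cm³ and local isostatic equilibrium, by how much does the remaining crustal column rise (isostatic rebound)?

Unloading: uplift u = e ρ_c/ρ_m = 0.778 km × 2.71/3.32 = 0.635 km.

0.635 km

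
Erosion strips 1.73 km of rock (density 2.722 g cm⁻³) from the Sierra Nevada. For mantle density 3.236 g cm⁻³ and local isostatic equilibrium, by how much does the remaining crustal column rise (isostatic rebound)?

Unloading: uplift u = e ρ_c/ρ_m = 1.73 km × 2.722/3.236 = 1.46 km.

1.46 km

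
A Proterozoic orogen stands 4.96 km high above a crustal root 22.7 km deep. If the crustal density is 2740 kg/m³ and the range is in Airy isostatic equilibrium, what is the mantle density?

3340 kg/m³

Airy balance: ρ_c h = (ρ_m − ρ_c) r → ρ_m = ρ_c (1 + h/r).
ρ_m = 2740 × (1 + 4.96 km/22.7 km) = 3340 kg/m³.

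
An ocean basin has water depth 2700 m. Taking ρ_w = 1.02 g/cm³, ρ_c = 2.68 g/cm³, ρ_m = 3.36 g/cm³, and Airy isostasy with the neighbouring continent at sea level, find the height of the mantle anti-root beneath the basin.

6590 m

Balancing pressure at the compensation depth: replacing crust with seawater at the top is compensated by replacing crust with mantle at the base: d (ρ_c − ρ_w) = a (ρ_m − ρ_c).
a = d (ρ_c − ρ_w)/(ρ_m − ρ_c) = 2700 m × 1.66/0.68 = 6590 m.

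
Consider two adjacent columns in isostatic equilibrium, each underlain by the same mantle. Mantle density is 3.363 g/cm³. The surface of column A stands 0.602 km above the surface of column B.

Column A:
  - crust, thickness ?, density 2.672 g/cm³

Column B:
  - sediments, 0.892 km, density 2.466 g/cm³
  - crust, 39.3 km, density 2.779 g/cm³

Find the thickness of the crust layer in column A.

Take the compensation level at the base of the deeper column (depth z_c below the surface of column A) and equate Σ ρ_i t_i down to z_c; mantle fills any gap and the z_c terms cancel.
Column A: x×2.672 + (z_c − 0 − x)×3.363
Column B: 0.602×0 + 0.892×2.466 + 39.3×2.779 + (z_c − 0.602 − 40.192)×3.363
The z_c×3.363 term appears on both sides and cancels. Collect the known terms of each column as K = Σ(ρt)_known − 3.363 × (depth of known layers): K_A = 0 − 3.363×0 = 0; K_B = 111.414372 − 3.363×(0.602 + 40.192) = −25.77585.
Balance: K_A − x×(3.363 − 2.672) = K_B, so x = (K_A − K_B)/(3.363 − 2.672) = 25.7758/0.691 = 37.3 km.

37.3 km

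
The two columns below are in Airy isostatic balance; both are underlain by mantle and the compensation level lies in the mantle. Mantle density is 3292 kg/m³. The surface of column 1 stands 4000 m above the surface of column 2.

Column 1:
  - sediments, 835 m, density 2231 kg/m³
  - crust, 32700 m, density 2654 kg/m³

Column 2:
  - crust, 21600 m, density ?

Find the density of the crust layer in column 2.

Take the compensation level at the base of the deeper column (depth z_c below the surface of column 1) and equate Σ ρ_i t_i down to z_c; mantle fills any gap and the z_c terms cancel.
Column 1: 835×2231 + 32700×2654 + (z_c − 33535)×3292
Column 2: 4000×0 + 21600×ρ + (z_c − 4000 − 21600)×3292
The z_c×3292 term appears on both sides and cancels. Collect the known terms of each column as K = Σ(ρt)_known − 3292 × (depth of known layers): K_1 = 88648685 − 3292×33535 = −21748535; K_2 = 0 − 3292×(4000 + 21600) = −84275200.
Balance: K_1 = K_2 + 21600×ρ, so ρ = (K_1 − K_2)/21600 = 62526700/21600 = 2890 kg/m³.

2890 kg/m³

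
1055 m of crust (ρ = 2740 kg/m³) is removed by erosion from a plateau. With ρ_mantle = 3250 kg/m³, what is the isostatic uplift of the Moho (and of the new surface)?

889 m

Unloading: uplift u = e ρ_c/ρ_m = 1055 m × 2740/3250 = 889 m.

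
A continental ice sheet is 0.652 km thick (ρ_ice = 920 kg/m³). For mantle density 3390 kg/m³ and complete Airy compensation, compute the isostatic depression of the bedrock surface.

For local isostatic compensation: the ice load ρ_ice t is balanced by mantle displaced below, ρ_m s.
s = t ρ_ice / ρ_m = 0.652 km × 920/3390 = 0.177 km.

0.177 km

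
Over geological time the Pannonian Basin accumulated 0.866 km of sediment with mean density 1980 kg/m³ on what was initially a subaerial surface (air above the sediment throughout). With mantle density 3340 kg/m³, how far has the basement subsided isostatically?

0.513 km

Subaerial load: s = t ρ_sed / ρ_m = 0.866 km × 1980/3340 = 0.513 km.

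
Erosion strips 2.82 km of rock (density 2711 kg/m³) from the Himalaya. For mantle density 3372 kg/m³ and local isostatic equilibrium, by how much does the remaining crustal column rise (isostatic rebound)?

Unloading: uplift u = e ρ_c/ρ_m = 2.82 km × 2711/3372 = 2.27 km.

2.27 km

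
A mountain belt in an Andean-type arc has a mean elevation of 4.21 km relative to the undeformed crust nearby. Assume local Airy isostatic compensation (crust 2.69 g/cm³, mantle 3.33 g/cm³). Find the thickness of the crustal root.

Balancing pressure at the compensation depth: the weight of the topography is balanced by the buoyancy of the root, ρ_c h = (ρ_m − ρ_c) r.
r = h · ρ_c / (ρ_m − ρ_c) = 4.21 km × 2.69 / (3.33 − 2.69) = 17.7 km.

17.7 km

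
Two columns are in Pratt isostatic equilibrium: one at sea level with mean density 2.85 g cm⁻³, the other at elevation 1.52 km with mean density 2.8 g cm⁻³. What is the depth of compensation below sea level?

ρ_ref D = ρ (D + h) → D (ρ_ref − ρ) = ρ h.
D = ρ h/(ρ_ref − ρ) = 2.8 × 1.52 km/(2.85 − 2.8) = 85.1 km.

85.1 km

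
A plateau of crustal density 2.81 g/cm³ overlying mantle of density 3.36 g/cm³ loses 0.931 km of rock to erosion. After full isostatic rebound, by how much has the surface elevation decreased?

0.152 km

Rebound u = e ρ_c/ρ_m = 0.931 km × 2.81/3.36 = 0.7786 km.
Net surface drop = e − u = 0.931 km − 0.7786 km = e (ρ_m − ρ_c)/ρ_m = 0.152 km.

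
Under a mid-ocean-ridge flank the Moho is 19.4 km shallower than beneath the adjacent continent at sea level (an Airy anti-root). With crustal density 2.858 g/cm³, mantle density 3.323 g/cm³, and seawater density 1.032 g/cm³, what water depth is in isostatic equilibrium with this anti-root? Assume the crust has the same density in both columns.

4.94 km

Replacing a thickness d of crust by seawater at the top must be balanced by replacing crust with mantle at the base: d (ρ_c − ρ_w) = a (ρ_m − ρ_c).
d = a (ρ_m − ρ_c)/(ρ_c − ρ_w) = 19.4 km × 0.465/1.826 = 4.94 km.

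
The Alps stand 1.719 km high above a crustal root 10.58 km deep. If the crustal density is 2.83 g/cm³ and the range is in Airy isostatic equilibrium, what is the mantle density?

Airy balance: ρ_c h = (ρ_m − ρ_c) r → ρ_m = ρ_c (1 + h/r).
ρ_m = 2.83 × (1 + 1.719 km/10.58 km) = 3.29 g/cm³.

3.29 g/cm³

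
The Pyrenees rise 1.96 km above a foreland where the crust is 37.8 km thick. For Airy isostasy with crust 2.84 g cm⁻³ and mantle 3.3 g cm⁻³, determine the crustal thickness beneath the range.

51.9 km

Root depth r = h ρ_c / (ρ_m − ρ_c) = 1.96 km × 2.84 / 0.46 = 12.1 km.
Total thickness = T + h + r = 37.8 km + 1.96 km + 12.1 km = 51.9 km.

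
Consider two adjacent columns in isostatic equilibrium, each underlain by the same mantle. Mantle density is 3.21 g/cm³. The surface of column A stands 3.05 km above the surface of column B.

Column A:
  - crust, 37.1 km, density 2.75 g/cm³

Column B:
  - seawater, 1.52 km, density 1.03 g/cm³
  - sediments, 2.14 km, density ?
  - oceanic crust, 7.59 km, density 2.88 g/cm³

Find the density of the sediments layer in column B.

2.53 g/cm³

Take the compensation level at the base of the deeper column (depth z_c below the surface of column A) and equate Σ ρ_i t_i down to z_c; mantle fills any gap and the z_c terms cancel.
Column A: 37.1×2.75 + (z_c − 37.1)×3.21
Column B: 3.05×0 + 1.52×1.03 + 2.14×ρ + 7.59×2.88 + (z_c − 3.05 − 11.25)×3.21
The z_c×3.21 term appears on both sides and cancels. Collect the known terms of each column as K = Σ(ρt)_known − 3.21 × (depth of known layers): K_A = 102.025 − 3.21×37.1 = −17.066; K_B = 23.4248 − 3.21×(3.05 + 11.25) = −22.4782.
Balance: K_A = K_B + 2.14×ρ, so ρ = (K_A − K_B)/2.14 = 5.4122/2.14 = 2.53 g/cm³.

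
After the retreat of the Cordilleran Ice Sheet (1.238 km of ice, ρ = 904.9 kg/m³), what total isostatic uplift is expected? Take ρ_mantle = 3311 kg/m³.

0.338 km

Removing the load lets mantle flow back in; uplift u satisfies ρ_ice t = ρ_m u.
u = t ρ_ice/ρ_m = 1.238 km × 904.9/3311 = 0.338 km.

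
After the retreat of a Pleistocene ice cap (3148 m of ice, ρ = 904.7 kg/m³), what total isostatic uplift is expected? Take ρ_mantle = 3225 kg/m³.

883 m

Removing the load lets mantle flow back in; uplift u satisfies ρ_ice t = ρ_m u.
u = t ρ_ice/ρ_m = 3148 m × 904.7/3225 = 883 m.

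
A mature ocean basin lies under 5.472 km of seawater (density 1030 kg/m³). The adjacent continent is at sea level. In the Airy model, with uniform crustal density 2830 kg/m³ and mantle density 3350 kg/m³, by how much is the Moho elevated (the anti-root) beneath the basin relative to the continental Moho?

Balancing pressure at the compensation depth: replacing crust with seawater at the top is compensated by replacing crust with mantle at the base: d (ρ_c − ρ_w) = a (ρ_m − ρ_c).
a = d (ρ_c − ρ_w)/(ρ_m − ρ_c) = 5.472 km × 1800/520 = 18.9 km.

18.9 km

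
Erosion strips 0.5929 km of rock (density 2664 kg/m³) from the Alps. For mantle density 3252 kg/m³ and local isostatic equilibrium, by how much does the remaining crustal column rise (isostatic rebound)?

0.486 km

Unloading: uplift u = e ρ_c/ρ_m = 0.5929 km × 2664/3252 = 0.486 km.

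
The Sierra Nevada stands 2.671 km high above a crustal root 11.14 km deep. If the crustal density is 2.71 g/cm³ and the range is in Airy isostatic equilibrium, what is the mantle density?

Airy balance: ρ_c h = (ρ_m − ρ_c) r → ρ_m = ρ_c (1 + h/r).
ρ_m = 2.71 × (1 + 2.671 km/11.14 km) = 3.36 g/cm³.

3.36 g/cm³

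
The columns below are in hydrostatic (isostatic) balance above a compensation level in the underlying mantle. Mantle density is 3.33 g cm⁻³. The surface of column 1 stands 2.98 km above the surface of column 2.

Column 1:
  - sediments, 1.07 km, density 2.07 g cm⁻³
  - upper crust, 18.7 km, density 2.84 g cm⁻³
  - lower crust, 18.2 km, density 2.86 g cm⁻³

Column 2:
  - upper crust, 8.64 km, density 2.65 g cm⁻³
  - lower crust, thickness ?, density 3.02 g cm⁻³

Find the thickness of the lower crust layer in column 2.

Take the compensation level at the base of the deeper column (depth z_c below the surface of column 1) and equate Σ ρ_i t_i down to z_c; mantle fills any gap and the z_c terms cancel.
Column 1: 1.07×2.07 + 18.7×2.84 + 18.2×2.86 + (z_c − 37.97)×3.33
Column 2: 2.98×0 + 8.64×2.65 + x×3.02 + (z_c − 2.98 − 8.64 − x)×3.33
The z_c×3.33 term appears on both sides and cancels. Collect the known terms of each column as K = Σ(ρt)_known − 3.33 × (depth of known layers): K_1 = 107.3749 − 3.33×37.97 = −19.0652; K_2 = 22.896 − 3.33×(2.98 + 8.64) = −15.7986.
Balance: K_1 = K_2 − x×(3.33 − 3.02), so x = (K_2 − K_1)/(3.33 − 3.02) = 3.2666/0.31 = 10.5 km.

10.5 km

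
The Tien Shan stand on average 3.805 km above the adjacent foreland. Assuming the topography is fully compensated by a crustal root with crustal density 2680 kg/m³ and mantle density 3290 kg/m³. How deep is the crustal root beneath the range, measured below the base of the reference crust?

Isostatic balance requires: the weight of the topography is balanced by the buoyancy of the root, ρ_c h = (ρ_m − ρ_c) r.
r = h · ρ_c / (ρ_m − ρ_c) = 3.805 km × 2680 / (3290 − 2680) = 16.7 km.

16.7 km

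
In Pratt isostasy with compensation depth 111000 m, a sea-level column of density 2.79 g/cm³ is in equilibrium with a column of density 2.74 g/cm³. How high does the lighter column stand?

2030 m

ρ_ref D = ρ (D + h) → h = D (ρ_ref − ρ)/ρ.
h = 111000 m × (2.79 − 2.74)/2.74 = 2030 m.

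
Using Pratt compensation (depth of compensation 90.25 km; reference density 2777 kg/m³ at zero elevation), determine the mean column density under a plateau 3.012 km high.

Pratt balance: ρ_ref D = ρ (D + h).
ρ = ρ_ref D/(D + h) = 2777 × 90.25 km/(90.25 km + 3.012 km) = 2690 kg/m³.

2690 kg/m³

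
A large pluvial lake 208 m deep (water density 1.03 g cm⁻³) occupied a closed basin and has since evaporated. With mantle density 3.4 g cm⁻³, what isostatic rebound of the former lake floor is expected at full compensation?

63 m

u = d ρ_w/ρ_m = 208 m × 1.03/3.4 = 63 m.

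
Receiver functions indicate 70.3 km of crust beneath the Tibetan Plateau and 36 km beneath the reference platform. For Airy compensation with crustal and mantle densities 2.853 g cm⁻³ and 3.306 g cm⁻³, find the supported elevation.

4.7 km

Excess crust Δ = 70.3 km − 36 km = 34.3 km, split between elevation h and root r with h + r = Δ.
Airy balance ρ_c h = (ρ_m − ρ_c) r gives r = h ρ_c/(ρ_m − ρ_c), so h (1 + ρ_c/(ρ_m − ρ_c)) = Δ, i.e. h = Δ (ρ_m − ρ_c)/ρ_m.
h = 34.3 km × 0.453/3.306 = 4.7 km.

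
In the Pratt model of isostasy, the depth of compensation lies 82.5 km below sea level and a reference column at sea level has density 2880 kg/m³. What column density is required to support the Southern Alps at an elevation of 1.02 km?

Pratt balance: ρ_ref D = ρ (D + h).
ρ = ρ_ref D/(D + h) = 2880 × 82.5 km/(82.5 km + 1.02 km) = 2840 kg/m³.

2840 kg/m³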